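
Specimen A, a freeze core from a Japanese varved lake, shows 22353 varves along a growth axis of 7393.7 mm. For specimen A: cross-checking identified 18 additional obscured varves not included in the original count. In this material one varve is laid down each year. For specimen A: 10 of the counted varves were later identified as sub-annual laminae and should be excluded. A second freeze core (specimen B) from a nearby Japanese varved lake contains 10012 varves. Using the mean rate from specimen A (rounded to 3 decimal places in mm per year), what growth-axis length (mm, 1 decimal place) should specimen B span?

Specimen A: correcting the raw count gives 22353 − 10 + 18 = 22361 true varves.
A: Extension rate ≈ 7393.7 / 22361 = 0.331 mm per year.
Length of B = 0.331 × 10012 = 3314.0 mm.

3314.0 mm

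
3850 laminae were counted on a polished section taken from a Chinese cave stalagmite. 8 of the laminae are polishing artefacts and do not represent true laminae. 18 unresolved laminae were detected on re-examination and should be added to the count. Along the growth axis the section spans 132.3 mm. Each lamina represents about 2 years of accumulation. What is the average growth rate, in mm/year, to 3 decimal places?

0.017 mm/year

Correcting the raw count gives 3850 − 8 + 18 = 3860 true laminae.
3860 laminae at 2 years each span 3860 × 2 = 7720 years.
132.3 mm over 7720 years gives 132.3 / 7720 ≈ 0.017 mm/year.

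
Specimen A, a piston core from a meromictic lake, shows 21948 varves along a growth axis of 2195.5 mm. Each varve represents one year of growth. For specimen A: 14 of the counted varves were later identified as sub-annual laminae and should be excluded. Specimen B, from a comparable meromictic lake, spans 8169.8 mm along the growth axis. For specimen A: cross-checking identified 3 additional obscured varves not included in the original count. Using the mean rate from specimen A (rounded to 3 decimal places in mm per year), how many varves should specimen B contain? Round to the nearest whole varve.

81698 varves

Specimen A: correcting the raw count gives 21948 − 14 + 3 = 21937 true varves.
A: 2195.5 mm over 21937 years gives 2195.5 / 21937 ≈ 0.100 mm/yr.
Specimen B: 8169.8 mm / 0.100 mm per year = 81698.00 years ≈ 81698 varves.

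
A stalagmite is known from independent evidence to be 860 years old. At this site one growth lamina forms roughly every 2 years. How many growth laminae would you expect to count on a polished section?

430 growth laminae

At 2 years per growth lamina, 860 / 2 = 430 growth laminae are expected.
So 430 growth laminae should be present.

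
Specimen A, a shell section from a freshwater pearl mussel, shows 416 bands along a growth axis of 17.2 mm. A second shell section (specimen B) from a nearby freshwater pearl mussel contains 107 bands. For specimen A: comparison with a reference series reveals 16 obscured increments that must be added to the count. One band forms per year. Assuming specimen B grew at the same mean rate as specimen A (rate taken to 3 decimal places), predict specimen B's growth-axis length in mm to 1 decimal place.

Specimen A: after corrections the count is 416 + 16 = 432 bands.
A: Mean rate = 17.2 mm / 432 years ≈ 0.040 mm/yr.
For B, 0.040 mm/year × 107 years = 4.3 mm.

4.3 mm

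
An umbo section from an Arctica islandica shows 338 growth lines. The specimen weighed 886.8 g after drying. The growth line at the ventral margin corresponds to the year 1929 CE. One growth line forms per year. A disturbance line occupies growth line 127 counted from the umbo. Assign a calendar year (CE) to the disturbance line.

1718 CE

The disturbance line sits at growth line 127 from the umbo, so 338 − 127 = 211 growth lines formed after it.
Counting back 211 years from 1929 CE places the disturbance line in 1929 − 211 = 1718 CE.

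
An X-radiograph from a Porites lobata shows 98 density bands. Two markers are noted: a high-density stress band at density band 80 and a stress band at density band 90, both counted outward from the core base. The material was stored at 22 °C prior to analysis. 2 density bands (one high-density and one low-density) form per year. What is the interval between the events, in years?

Separation: 90 − 80 = 10 density bands.
Dividing by 2 density bands per year: 10 / 2 = 5 years.

5 yr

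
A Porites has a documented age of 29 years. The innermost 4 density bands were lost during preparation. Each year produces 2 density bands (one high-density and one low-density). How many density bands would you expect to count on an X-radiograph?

54 density bands

29 years at 2 density bands per year gives 29 × 2 = 58 density bands.
Subtracting the 4 density bands not captured gives 58 − 4 = 54 density bands in the record.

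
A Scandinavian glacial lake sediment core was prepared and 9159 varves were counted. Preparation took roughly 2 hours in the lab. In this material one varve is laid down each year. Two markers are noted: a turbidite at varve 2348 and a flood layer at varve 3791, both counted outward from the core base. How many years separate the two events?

The two markers are separated by 3791 − 2348 = 1443 varves.
At one varve per year, 1443 years elapsed between them.

1443 years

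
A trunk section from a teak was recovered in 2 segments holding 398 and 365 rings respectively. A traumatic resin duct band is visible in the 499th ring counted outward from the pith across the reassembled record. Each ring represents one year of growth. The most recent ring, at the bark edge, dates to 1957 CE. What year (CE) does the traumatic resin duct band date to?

Total rings = 398 + 365 = 763.
763 − 499 = 264 rings lie beyond the traumatic resin duct band toward the bark edge.
The ring at the bark edge is 1957 CE, so the traumatic resin duct band dates to 1957 − 264 = 1693 CE.

1693 CE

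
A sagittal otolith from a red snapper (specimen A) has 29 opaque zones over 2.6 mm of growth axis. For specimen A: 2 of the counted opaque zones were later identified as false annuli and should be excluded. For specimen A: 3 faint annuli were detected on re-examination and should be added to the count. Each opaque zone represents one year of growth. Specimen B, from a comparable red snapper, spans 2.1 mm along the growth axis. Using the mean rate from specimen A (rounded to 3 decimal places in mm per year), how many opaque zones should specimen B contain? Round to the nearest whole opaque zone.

24 opaque zones

Specimen A: adjusted count: 29 − 2 + 3 = 30 opaque zones.
A: Mean rate = 2.6 mm / 30 years ≈ 0.087 mm per year.
B spans 2.1 / 0.087 = 24.14 years ≈ 24 opaque zones.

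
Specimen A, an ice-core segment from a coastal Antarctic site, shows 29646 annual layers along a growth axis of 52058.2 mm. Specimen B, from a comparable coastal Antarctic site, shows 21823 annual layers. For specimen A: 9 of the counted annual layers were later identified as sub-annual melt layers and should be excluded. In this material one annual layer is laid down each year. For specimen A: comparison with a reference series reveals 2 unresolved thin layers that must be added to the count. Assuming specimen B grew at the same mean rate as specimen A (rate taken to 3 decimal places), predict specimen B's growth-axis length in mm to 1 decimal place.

Specimen A: correcting the raw count gives 29646 − 9 + 2 = 29639 true annual layers.
A: 52058.2 mm over 29639 years gives 52058.2 / 29639 ≈ 1.756 mm per year.
For B, 1.756 mm/year × 21823 years = 38321.2 mm.

38321.2 mm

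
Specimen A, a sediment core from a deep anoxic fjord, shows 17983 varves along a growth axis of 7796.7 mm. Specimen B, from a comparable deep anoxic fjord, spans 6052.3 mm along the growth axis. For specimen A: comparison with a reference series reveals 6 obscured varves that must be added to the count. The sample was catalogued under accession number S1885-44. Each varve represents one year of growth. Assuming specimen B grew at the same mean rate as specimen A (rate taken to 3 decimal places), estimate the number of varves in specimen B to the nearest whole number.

Specimen A: adjusted count: 17983 + 6 = 17989 varves.
A: Mean rate = 7796.7 mm / 17989 years ≈ 0.433 mm/year.
Specimen B: 6052.3 mm / 0.433 mm per year = 13977.60 years ≈ 13978 varves.

13978 varves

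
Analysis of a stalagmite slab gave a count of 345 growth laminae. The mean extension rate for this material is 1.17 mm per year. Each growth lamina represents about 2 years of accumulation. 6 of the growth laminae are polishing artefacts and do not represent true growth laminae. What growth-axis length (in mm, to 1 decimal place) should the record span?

Adjusted count: 345 − 6 = 339 growth laminae.
At 2 years per growth lamina, 339 × 2 = 678 years.
Predicted length = 1.17 mm/year × 678 years = 793.3 mm.

793.3 mm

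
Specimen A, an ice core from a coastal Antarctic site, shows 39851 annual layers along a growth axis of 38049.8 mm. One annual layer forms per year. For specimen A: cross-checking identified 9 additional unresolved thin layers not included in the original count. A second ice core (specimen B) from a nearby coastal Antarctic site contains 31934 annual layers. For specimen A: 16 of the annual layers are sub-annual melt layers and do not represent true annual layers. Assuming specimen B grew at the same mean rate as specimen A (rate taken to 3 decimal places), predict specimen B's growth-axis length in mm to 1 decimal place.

30497.0 mm

Specimen A: after corrections the count is 39851 − 16 + 9 = 39844 annual layers.
A: Mean rate = 38049.8 mm / 39844 years ≈ 0.955 mm/yr.
Length of B = 0.955 × 31934 = 30497.0 mm.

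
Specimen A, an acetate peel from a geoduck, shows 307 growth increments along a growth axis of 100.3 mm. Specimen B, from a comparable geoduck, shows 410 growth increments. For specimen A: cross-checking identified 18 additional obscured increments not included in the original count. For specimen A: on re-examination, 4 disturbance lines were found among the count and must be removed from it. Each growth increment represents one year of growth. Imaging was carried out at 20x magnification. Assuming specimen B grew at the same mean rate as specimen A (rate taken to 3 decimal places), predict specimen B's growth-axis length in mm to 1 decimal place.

Specimen A: correcting the raw count gives 307 − 4 + 18 = 321 true growth increments.
A: 100.3 mm over 321 years gives 100.3 / 321 ≈ 0.312 mm/yr.
For B, 0.312 mm/year × 410 years = 127.9 mm.

127.9 mm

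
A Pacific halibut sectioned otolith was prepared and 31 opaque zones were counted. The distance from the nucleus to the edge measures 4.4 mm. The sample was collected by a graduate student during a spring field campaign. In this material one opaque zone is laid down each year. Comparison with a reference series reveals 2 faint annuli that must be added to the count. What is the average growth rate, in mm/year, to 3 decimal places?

Adjusted count: 31 + 2 = 33 opaque zones.
4.4 mm over 33 years gives 4.4 / 33 ≈ 0.133 mm/year.

0.133 mm/year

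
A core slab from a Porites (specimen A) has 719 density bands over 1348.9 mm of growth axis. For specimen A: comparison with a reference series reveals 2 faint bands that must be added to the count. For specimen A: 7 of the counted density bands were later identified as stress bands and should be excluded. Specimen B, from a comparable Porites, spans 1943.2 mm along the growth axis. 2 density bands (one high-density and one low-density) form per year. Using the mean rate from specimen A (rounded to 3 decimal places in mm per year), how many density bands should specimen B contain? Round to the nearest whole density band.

Specimen A: after corrections the count is 719 − 7 + 2 = 714 density bands.
Specimen A: dividing by 2 density bands per year: 714 / 2 = 357 years.
A: Mean rate = 1348.9 mm / 357 years ≈ 3.778 mm/year.
Specimen B: 1943.2 mm / 3.778 mm per year = 514.35 years; at 2 density bands per year that is 514.35 × 2 ≈ 1029 density bands.

1029 density bands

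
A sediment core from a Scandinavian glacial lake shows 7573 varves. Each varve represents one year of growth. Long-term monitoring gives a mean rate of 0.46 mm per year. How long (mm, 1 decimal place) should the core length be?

3483.6 mm

7573 years of growth are recorded.
Predicted length = 0.46 mm/year × 7573 years = 3483.6 mm.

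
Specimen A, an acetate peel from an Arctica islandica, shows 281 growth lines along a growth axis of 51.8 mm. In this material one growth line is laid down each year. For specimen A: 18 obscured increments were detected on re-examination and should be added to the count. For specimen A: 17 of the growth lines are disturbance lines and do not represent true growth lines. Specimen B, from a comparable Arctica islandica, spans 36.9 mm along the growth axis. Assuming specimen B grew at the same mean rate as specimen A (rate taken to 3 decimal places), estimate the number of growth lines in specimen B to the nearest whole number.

201 growth lines

Specimen A: after corrections the count is 281 − 17 + 18 = 282 growth lines.
A: Extension rate ≈ 51.8 / 282 = 0.184 mm/year.
For B, 36.9 / 0.184 = 200.54 years ≈ 201 growth lines.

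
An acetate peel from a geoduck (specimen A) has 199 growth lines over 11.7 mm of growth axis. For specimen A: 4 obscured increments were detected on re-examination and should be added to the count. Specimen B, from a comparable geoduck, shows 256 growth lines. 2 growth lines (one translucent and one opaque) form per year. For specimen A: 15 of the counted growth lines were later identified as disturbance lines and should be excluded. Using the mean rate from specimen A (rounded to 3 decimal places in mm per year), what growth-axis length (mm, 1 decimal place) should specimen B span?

15.9 mm

Specimen A: true growth line count = 199 − 15 + 4 = 188.
Specimen A: dividing by 2 growth lines per year: 188 / 2 = 94 years.
A: Mean rate = 11.7 mm / 94 years ≈ 0.124 mm/year.
Specimen B: with 2 growth lines per year, 256 / 2 = 128 years. For B, 0.124 mm/year × 128 years = 15.9 mm.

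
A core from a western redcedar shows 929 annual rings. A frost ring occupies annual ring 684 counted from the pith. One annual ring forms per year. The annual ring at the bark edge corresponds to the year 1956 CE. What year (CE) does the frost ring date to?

Between annual ring 684 and the bark edge there are 929 − 684 = 245 annual rings.
The annual ring at the bark edge is 1956 CE, so the frost ring dates to 1956 − 245 = 1711 CE.

1711 CE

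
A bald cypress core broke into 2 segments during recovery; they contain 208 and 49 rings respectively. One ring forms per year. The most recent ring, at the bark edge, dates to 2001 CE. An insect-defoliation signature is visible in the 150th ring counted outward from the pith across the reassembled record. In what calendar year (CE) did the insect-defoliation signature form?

1894 CE

Total rings = 208 + 49 = 257.
The insect-defoliation signature sits at ring 150 from the pith, so 257 − 150 = 107 rings formed after it.
The ring at the bark edge is 2001 CE, so the insect-defoliation signature dates to 2001 − 107 = 1894 CE.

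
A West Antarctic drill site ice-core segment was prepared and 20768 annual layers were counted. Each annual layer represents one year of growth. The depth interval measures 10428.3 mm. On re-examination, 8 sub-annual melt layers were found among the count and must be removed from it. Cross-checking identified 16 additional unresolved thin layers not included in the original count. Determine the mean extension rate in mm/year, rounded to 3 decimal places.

Adjusted count: 20768 − 8 + 16 = 20776 annual layers.
10428.3 mm over 20776 years gives 10428.3 / 20776 ≈ 0.502 mm/year.

0.502 mm/year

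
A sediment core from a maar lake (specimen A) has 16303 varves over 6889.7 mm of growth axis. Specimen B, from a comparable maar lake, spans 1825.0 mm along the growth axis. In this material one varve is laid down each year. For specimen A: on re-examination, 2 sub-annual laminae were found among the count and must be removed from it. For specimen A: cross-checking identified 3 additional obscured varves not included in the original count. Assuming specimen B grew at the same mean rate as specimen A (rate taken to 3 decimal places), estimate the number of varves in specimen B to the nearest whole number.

Specimen A: correcting the raw count gives 16303 − 2 + 3 = 16304 true varves.
A: Mean rate = 6889.7 mm / 16304 years ≈ 0.423 mm per year.
For B, 1825.0 / 0.423 = 4314.42 years ≈ 4314 varves.

4314 varves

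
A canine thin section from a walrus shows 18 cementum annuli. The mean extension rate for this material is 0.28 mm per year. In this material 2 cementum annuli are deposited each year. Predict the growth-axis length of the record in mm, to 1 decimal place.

Dividing by 2 cementum annuli per year: 18 / 2 = 9 years.
Length ≈ 0.28 × 9 = 2.5 mm.

2.5 mm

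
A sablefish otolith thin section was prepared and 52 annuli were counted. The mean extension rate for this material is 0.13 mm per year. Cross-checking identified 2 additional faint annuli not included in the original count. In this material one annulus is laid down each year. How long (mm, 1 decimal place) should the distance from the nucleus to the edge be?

Adjusted count: 52 + 2 = 54 annuli.
54 years at 0.13 mm/year gives 0.13 × 54 = 7.0 mm.

7.0 mm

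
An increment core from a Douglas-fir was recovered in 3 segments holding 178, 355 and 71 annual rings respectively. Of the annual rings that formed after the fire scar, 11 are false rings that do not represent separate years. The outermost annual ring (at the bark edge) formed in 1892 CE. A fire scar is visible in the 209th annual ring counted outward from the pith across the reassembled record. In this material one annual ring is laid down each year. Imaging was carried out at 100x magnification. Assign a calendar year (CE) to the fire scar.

Total annual rings = 178 + 355 + 71 = 604.
The fire scar sits at annual ring 209 from the pith, so 604 − 209 = 395 annual rings formed after it.
Removing the 11 false annual rings leaves 395 − 11 = 384 true annual rings beyond the fire scar.
1892 − 384 = 1508 CE.

1508 CE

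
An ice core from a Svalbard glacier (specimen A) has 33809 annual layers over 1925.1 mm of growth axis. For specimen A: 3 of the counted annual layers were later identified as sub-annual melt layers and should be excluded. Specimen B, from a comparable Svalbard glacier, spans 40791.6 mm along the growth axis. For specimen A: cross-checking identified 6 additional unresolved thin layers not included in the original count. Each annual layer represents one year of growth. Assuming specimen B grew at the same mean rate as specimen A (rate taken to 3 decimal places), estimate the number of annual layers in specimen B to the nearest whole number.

715642 annual layers

Specimen A: correcting the raw count gives 33809 − 3 + 6 = 33812 true annual layers.
A: Mean rate = 1925.1 mm / 33812 years ≈ 0.057 mm per year.
B spans 40791.6 / 0.057 = 715642.11 years ≈ 715642 annual layers.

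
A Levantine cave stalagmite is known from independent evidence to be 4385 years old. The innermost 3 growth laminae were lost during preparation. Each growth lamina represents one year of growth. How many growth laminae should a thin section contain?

At one growth lamina per year, 4385 years correspond to 4385 growth laminae.
4385 − 3 missed = 4382 growth laminae expected in the prepared section.

4382 growth laminae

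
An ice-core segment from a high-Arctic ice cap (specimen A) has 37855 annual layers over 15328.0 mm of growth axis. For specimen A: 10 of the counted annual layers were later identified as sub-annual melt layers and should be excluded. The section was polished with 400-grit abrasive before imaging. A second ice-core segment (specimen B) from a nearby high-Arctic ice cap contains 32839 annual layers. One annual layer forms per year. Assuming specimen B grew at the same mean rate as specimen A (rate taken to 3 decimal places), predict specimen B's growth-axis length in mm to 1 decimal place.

13299.8 mm

Specimen A: true annual layer count = 37855 − 10 = 37845.
A: Mean rate = 15328.0 mm / 37845 years ≈ 0.405 mm/year.
Length of B = 0.405 × 32839 = 13299.8 mm.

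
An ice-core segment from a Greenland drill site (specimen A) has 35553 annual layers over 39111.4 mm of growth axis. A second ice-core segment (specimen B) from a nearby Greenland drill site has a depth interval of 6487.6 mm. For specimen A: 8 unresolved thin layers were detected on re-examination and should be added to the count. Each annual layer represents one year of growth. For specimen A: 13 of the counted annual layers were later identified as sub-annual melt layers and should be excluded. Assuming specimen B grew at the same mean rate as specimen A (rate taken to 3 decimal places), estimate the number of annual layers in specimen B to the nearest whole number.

5898 annual layers

Specimen A: true annual layer count = 35553 − 13 + 8 = 35548.
A: Mean rate = 39111.4 mm / 35548 years ≈ 1.100 mm per year.
Specimen B: 6487.6 mm / 1.100 mm per year = 5897.82 years ≈ 5898 annual layers.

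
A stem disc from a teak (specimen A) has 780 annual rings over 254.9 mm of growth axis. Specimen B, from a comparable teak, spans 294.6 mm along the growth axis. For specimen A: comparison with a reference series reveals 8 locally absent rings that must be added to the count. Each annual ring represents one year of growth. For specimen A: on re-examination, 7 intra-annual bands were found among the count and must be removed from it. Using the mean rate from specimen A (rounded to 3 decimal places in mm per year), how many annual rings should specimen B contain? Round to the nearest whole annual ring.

Specimen A: correcting the raw count gives 780 − 7 + 8 = 781 true annual rings.
A: Mean rate = 254.9 mm / 781 years ≈ 0.326 mm per year.
For B, 294.6 / 0.326 = 903.68 years ≈ 904 annual rings.

904 annual rings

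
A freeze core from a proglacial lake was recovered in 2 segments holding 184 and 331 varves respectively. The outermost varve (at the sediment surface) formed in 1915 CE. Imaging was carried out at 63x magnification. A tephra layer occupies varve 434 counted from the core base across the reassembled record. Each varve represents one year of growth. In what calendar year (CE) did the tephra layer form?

1834 CE

Total varves = 184 + 331 = 515.
Between varve 434 and the sediment surface there are 515 − 434 = 81 varves.
Counting back 81 years from 1915 CE places the tephra layer in 1915 − 81 = 1834 CE.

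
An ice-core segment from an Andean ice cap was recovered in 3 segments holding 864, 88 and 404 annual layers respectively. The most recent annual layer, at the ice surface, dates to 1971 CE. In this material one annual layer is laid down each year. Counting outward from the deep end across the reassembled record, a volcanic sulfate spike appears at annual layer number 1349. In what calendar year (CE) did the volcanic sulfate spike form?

Total annual layers = 864 + 88 + 404 = 1356.
The volcanic sulfate spike sits at annual layer 1349 from the deep end, so 1356 − 1349 = 7 annual layers formed after it.
1971 − 7 = 1964 CE.

1964 CE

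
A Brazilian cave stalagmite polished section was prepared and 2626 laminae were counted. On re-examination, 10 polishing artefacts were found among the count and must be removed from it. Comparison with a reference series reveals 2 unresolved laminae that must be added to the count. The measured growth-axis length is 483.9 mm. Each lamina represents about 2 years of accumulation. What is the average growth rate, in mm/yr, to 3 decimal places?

0.092 mm/yr

Adjusted count: 2626 − 10 + 2 = 2618 laminae.
Multiplying by 2 years per lamina: 2618 × 2 = 5236 years.
483.9 mm over 5236 years gives 483.9 / 5236 ≈ 0.092 mm/yr.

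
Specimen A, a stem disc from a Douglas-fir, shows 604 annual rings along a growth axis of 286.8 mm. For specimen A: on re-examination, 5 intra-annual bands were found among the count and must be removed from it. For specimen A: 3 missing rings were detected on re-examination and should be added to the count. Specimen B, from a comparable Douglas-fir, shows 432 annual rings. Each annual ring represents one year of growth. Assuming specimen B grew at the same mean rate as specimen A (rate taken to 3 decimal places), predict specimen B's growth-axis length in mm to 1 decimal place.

205.6 mm

Specimen A: adjusted count: 604 − 5 + 3 = 602 annual rings.
A: Extension rate ≈ 286.8 / 602 = 0.476 mm per year.
For B, 0.476 mm/year × 432 years = 205.6 mm.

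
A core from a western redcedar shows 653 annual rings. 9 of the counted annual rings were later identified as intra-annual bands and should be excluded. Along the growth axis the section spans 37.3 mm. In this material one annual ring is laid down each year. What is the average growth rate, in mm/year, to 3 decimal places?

0.058 mm/year

True annual ring count = 653 − 9 = 644.
Extension rate ≈ 37.3 / 644 = 0.058 mm/year.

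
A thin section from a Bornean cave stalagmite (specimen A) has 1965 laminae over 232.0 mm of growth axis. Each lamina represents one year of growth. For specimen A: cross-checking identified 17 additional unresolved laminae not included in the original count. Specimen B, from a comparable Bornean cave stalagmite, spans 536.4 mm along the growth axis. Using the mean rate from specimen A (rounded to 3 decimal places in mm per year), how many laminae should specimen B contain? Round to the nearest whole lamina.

Specimen A: after corrections the count is 1965 + 17 = 1982 laminae.
A: Mean rate = 232.0 mm / 1982 years ≈ 0.117 mm/year.
For B, 536.4 / 0.117 = 4584.62 years ≈ 4585 laminae.

4585 laminae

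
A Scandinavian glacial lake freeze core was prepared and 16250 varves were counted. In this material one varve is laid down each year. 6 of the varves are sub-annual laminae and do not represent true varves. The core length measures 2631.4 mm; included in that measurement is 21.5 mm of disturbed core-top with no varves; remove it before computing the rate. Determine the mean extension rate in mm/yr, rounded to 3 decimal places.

0.161 mm/yr

After corrections the count is 16250 − 6 = 16244 varves.
Removing the 21.5 mm offcut leaves 2631.4 − 21.5 = 2609.9 mm.
Extension rate ≈ 2609.9 / 16244 = 0.161 mm/yr.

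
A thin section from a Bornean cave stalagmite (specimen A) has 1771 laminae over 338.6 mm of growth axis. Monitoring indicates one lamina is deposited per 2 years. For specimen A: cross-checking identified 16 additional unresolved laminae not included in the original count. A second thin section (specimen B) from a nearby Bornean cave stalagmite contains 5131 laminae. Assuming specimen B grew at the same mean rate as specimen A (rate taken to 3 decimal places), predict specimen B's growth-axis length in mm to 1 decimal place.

Specimen A: adjusted count: 1771 + 16 = 1787 laminae.
Specimen A: multiplying by 2 years per lamina: 1787 × 2 = 3574 years.
A: Mean rate = 338.6 mm / 3574 years ≈ 0.095 mm/year.
Specimen B: multiplying by 2 years per lamina: 5131 × 2 = 10262 years. Length of B = 0.095 × 10262 = 974.9 mm.

974.9 mm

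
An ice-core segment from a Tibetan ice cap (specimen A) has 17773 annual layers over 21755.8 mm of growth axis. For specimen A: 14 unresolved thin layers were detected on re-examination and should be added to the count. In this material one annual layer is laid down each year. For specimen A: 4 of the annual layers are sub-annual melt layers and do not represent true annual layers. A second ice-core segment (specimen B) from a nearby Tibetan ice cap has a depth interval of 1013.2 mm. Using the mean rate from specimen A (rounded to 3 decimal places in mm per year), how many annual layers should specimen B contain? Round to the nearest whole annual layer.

828 annual layers

Specimen A: true annual layer count = 17773 − 4 + 14 = 17783.
A: Mean rate = 21755.8 mm / 17783 years ≈ 1.223 mm/yr.
B spans 1013.2 / 1.223 = 828.45 years ≈ 828 annual layers.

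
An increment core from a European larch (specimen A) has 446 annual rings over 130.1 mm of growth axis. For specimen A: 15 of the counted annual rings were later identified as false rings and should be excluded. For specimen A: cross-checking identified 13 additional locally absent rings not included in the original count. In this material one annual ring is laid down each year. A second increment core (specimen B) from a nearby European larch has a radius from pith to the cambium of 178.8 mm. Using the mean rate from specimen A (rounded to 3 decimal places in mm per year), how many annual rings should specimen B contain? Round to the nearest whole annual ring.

610 annual rings

Specimen A: after corrections the count is 446 − 15 + 13 = 444 annual rings.
A: Mean rate = 130.1 mm / 444 years ≈ 0.293 mm/year.
B spans 178.8 / 0.293 = 610.24 years ≈ 610 annual rings.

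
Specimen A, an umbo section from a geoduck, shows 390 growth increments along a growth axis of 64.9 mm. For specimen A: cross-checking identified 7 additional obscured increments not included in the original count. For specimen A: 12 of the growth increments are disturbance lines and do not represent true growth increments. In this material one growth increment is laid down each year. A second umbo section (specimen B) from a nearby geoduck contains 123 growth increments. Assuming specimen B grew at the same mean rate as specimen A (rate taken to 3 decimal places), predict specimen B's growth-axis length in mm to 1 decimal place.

Specimen A: after corrections the count is 390 − 12 + 7 = 385 growth increments.
A: Mean rate = 64.9 mm / 385 years ≈ 0.169 mm per year.
Length of B = 0.169 × 123 = 20.8 mm.

20.8 mm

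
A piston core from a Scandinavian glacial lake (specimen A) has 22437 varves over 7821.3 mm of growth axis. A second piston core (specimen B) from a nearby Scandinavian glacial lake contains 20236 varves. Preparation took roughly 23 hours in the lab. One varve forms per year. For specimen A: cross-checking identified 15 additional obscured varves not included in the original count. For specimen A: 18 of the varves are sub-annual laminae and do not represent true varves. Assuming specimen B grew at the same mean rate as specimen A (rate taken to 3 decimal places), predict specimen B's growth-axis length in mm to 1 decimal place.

7062.4 mm

Specimen A: after corrections the count is 22437 − 18 + 15 = 22434 varves.
A: Extension rate ≈ 7821.3 / 22434 = 0.349 mm per year.
For B, 0.349 mm/year × 20236 years = 7062.4 mm.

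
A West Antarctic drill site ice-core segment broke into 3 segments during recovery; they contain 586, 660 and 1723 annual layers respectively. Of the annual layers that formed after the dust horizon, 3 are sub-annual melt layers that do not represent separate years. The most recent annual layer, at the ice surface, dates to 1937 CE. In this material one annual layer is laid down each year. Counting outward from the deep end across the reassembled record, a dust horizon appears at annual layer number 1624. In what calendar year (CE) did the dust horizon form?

Total annual layers = 586 + 660 + 1723 = 2969.
Between annual layer 1624 and the ice surface there are 2969 − 1624 = 1345 annual layers.
Removing the 3 false annual layers leaves 1345 − 3 = 1342 true annual layers beyond the dust horizon.
Counting back 1342 years from 1937 CE places the dust horizon in 1937 − 1342 = 595 CE.

595 CE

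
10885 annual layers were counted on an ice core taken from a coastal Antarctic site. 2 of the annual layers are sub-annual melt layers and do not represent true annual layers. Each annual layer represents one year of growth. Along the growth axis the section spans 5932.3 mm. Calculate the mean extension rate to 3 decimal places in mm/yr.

0.545 mm/yr

Adjusted count: 10885 − 2 = 10883 annual layers.
Mean rate = 5932.3 mm / 10883 years ≈ 0.545 mm/yr.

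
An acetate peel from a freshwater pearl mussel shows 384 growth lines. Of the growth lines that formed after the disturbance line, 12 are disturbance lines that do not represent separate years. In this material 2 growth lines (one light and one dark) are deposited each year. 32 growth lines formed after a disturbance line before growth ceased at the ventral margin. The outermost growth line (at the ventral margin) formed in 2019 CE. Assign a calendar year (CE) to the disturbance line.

2009 CE

32 growth lines post-date the disturbance line.
Excluding 12 false growth lines: 32 − 12 = 20.
20 growth lines at 2 per year is 20 / 2 = 10 years.
Counting back 10 years from 2019 CE places the disturbance line in 2019 − 10 = 2009 CE.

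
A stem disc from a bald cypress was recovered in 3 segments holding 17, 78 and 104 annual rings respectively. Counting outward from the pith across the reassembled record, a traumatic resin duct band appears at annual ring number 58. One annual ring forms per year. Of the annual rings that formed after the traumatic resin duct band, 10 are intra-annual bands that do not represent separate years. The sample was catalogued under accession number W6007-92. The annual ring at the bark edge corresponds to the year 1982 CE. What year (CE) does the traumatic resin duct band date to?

Total annual rings = 17 + 78 + 104 = 199.
199 − 58 = 141 annual rings lie beyond the traumatic resin duct band toward the bark edge.
141 − 10 false = 131 true annual rings after the traumatic resin duct band.
Counting back 131 years from 1982 CE places the traumatic resin duct band in 1982 − 131 = 1851 CE.

1851 CE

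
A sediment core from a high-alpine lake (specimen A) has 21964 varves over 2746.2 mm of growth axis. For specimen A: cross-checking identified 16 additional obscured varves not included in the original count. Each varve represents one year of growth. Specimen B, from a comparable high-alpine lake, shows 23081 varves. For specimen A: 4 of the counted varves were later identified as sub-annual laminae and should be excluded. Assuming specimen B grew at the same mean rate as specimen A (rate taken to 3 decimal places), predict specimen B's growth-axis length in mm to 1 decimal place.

2885.1 mm

Specimen A: adjusted count: 21964 − 4 + 16 = 21976 varves.
A: Extension rate ≈ 2746.2 / 21976 = 0.125 mm/year.
B's length ≈ 0.125 × 23081 = 2885.1 mm.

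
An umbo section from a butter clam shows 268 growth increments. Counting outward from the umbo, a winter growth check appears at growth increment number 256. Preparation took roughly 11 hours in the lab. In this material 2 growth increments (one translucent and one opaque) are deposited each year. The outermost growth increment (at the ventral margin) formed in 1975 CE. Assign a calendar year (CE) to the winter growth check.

1969 CE

The winter growth check sits at growth increment 256 from the umbo, so 268 − 256 = 12 growth increments formed after it.
12 growth increments at 2 per year is 12 / 2 = 6 years.
1975 − 6 = 1969 CE.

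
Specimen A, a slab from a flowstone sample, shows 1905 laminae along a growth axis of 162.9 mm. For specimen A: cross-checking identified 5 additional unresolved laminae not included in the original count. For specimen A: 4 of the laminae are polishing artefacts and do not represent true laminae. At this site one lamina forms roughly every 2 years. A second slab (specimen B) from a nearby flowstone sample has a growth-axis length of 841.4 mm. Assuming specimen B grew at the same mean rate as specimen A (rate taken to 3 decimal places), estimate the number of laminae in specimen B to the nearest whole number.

9784 laminae

Specimen A: correcting the raw count gives 1905 − 4 + 5 = 1906 true laminae.
Specimen A: 1906 laminae at 2 years each span 1906 × 2 = 3812 years.
A: Mean rate = 162.9 mm / 3812 years ≈ 0.043 mm per year.
For B, 841.4 / 0.043 = 19567.44 years; at 2 years per lamina that is 19567.44 / 2 ≈ 9784 laminae.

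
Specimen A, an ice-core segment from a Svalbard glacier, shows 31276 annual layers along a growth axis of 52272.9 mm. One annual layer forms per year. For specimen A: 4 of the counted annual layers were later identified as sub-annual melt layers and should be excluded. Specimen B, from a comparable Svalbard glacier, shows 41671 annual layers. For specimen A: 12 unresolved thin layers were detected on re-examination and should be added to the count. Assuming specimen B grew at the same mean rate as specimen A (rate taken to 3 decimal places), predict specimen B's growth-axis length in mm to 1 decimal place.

Specimen A: correcting the raw count gives 31276 − 4 + 12 = 31284 true annual layers.
A: Mean rate = 52272.9 mm / 31284 years ≈ 1.671 mm per year.
For B, 1.671 mm/year × 41671 years = 69632.2 mm.

69632.2 mm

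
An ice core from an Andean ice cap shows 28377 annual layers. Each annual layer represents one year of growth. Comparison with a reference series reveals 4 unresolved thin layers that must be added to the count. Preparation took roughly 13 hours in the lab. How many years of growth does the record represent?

True annual layer count = 28377 + 4 = 28381.
With a one-to-one annual layer periodicity this is 28381 years.

28381 years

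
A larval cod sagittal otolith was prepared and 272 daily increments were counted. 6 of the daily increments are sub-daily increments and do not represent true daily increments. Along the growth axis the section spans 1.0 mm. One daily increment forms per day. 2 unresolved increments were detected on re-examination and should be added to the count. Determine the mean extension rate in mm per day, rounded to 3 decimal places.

True daily increment count = 272 − 6 + 2 = 268.
Mean rate = 1.0 mm / 268 days ≈ 0.004 mm per day.

0.004 mm per day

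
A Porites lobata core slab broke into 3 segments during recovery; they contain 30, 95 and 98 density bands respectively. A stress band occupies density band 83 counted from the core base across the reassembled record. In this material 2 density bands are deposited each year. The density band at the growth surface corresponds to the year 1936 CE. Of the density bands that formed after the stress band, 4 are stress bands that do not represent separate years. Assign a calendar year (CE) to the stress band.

Total density bands = 30 + 95 + 98 = 223.
Between density band 83 and the growth surface there are 223 − 83 = 140 density bands.
Removing the 4 false density bands leaves 140 − 4 = 136 true density bands beyond the stress band.
With 2 density bands per year, 136 / 2 = 68 years.
1936 − 68 = 1868 CE.

1868 CE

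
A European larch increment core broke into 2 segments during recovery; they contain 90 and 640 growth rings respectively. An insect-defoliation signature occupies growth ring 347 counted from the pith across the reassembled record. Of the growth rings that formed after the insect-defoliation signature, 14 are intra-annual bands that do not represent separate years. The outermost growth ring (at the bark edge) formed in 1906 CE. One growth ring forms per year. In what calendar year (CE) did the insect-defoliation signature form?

Total growth rings = 90 + 640 = 730.
Between growth ring 347 and the bark edge there are 730 − 347 = 383 growth rings.
Excluding 14 false growth rings: 383 − 14 = 369.
Counting back 369 years from 1906 CE places the insect-defoliation signature in 1906 − 369 = 1537 CE.

1537 CE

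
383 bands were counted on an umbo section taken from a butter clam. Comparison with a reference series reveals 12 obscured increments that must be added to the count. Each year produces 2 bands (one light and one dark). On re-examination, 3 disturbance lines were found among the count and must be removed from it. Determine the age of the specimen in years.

196 years

After corrections the count is 383 − 3 + 12 = 392 bands.
392 bands at 2 per year is 392 / 2 = 196 years.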